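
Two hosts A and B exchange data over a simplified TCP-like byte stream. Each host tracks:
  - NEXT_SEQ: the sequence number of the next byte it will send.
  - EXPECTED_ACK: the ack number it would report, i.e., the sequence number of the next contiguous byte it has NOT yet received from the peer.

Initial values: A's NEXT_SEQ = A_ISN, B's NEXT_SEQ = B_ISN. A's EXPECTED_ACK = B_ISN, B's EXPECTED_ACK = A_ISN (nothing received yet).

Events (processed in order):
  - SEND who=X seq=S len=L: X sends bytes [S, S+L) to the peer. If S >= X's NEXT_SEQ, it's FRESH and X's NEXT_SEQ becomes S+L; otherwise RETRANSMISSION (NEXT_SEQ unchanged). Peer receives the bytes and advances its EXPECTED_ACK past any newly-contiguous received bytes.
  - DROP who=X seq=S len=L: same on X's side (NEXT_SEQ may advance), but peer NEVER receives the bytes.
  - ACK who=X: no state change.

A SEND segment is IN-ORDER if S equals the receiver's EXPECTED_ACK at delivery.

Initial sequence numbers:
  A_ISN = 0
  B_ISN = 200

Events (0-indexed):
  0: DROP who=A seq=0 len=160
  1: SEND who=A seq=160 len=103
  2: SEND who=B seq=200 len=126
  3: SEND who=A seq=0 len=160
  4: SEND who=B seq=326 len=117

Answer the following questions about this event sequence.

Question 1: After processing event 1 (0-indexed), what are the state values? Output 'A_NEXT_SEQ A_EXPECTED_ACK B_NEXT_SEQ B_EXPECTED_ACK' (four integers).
After event 0: A_seq=160 A_ack=200 B_seq=200 B_ack=0
After event 1: A_seq=263 A_ack=200 B_seq=200 B_ack=0

263 200 200 0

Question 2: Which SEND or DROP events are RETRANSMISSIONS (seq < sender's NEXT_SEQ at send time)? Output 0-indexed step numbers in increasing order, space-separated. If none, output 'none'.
Answer: 3

Derivation:
Step 0: DROP seq=0 -> fresh
Step 1: SEND seq=160 -> fresh
Step 2: SEND seq=200 -> fresh
Step 3: SEND seq=0 -> retransmit
Step 4: SEND seq=326 -> fresh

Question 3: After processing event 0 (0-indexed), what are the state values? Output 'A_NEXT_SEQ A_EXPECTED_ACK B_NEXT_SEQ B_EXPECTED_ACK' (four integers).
After event 0: A_seq=160 A_ack=200 B_seq=200 B_ack=0

160 200 200 0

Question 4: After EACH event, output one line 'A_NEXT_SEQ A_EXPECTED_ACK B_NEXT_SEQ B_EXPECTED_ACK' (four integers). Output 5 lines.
160 200 200 0
263 200 200 0
263 326 326 0
263 326 326 263
263 443 443 263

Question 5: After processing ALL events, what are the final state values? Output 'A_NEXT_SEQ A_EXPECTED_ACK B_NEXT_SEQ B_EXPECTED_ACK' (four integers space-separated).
Answer: 263 443 443 263

Derivation:
After event 0: A_seq=160 A_ack=200 B_seq=200 B_ack=0
After event 1: A_seq=263 A_ack=200 B_seq=200 B_ack=0
After event 2: A_seq=263 A_ack=326 B_seq=326 B_ack=0
After event 3: A_seq=263 A_ack=326 B_seq=326 B_ack=263
After event 4: A_seq=263 A_ack=443 B_seq=443 B_ack=263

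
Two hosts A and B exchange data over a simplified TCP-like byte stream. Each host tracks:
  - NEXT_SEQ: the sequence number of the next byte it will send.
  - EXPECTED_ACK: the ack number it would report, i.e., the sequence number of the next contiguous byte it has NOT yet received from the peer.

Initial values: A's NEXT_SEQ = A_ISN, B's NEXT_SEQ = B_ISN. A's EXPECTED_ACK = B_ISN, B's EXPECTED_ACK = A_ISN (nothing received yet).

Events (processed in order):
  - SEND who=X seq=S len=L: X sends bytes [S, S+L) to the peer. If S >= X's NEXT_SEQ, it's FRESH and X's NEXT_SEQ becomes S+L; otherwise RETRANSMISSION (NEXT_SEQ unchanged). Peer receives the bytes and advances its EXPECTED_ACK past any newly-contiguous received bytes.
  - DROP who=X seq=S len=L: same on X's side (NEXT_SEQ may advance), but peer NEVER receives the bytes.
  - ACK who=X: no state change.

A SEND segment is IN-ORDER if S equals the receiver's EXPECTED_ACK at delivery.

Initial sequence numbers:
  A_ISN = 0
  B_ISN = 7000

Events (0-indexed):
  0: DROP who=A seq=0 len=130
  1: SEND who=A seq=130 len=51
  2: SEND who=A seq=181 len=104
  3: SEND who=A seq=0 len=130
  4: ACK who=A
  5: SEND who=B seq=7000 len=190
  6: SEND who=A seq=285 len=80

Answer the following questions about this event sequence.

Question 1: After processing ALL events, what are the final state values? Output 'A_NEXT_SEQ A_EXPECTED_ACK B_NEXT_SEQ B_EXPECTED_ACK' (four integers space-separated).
Answer: 365 7190 7190 365

Derivation:
After event 0: A_seq=130 A_ack=7000 B_seq=7000 B_ack=0
After event 1: A_seq=181 A_ack=7000 B_seq=7000 B_ack=0
After event 2: A_seq=285 A_ack=7000 B_seq=7000 B_ack=0
After event 3: A_seq=285 A_ack=7000 B_seq=7000 B_ack=285
After event 4: A_seq=285 A_ack=7000 B_seq=7000 B_ack=285
After event 5: A_seq=285 A_ack=7190 B_seq=7190 B_ack=285
After event 6: A_seq=365 A_ack=7190 B_seq=7190 B_ack=365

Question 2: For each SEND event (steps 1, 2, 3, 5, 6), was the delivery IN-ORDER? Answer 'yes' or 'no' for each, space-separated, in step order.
Answer: no no yes yes yes

Derivation:
Step 1: SEND seq=130 -> out-of-order
Step 2: SEND seq=181 -> out-of-order
Step 3: SEND seq=0 -> in-order
Step 5: SEND seq=7000 -> in-order
Step 6: SEND seq=285 -> in-order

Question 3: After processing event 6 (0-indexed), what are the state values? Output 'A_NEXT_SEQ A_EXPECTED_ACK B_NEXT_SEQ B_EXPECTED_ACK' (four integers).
After event 0: A_seq=130 A_ack=7000 B_seq=7000 B_ack=0
After event 1: A_seq=181 A_ack=7000 B_seq=7000 B_ack=0
After event 2: A_seq=285 A_ack=7000 B_seq=7000 B_ack=0
After event 3: A_seq=285 A_ack=7000 B_seq=7000 B_ack=285
After event 4: A_seq=285 A_ack=7000 B_seq=7000 B_ack=285
After event 5: A_seq=285 A_ack=7190 B_seq=7190 B_ack=285
After event 6: A_seq=365 A_ack=7190 B_seq=7190 B_ack=365

365 7190 7190 365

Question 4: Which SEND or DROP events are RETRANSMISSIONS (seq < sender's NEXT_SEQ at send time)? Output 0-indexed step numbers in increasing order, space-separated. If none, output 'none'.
Answer: 3

Derivation:
Step 0: DROP seq=0 -> fresh
Step 1: SEND seq=130 -> fresh
Step 2: SEND seq=181 -> fresh
Step 3: SEND seq=0 -> retransmit
Step 5: SEND seq=7000 -> fresh
Step 6: SEND seq=285 -> fresh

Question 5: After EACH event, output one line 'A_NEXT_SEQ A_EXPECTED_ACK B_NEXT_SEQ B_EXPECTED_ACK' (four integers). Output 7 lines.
130 7000 7000 0
181 7000 7000 0
285 7000 7000 0
285 7000 7000 285
285 7000 7000 285
285 7190 7190 285
365 7190 7190 365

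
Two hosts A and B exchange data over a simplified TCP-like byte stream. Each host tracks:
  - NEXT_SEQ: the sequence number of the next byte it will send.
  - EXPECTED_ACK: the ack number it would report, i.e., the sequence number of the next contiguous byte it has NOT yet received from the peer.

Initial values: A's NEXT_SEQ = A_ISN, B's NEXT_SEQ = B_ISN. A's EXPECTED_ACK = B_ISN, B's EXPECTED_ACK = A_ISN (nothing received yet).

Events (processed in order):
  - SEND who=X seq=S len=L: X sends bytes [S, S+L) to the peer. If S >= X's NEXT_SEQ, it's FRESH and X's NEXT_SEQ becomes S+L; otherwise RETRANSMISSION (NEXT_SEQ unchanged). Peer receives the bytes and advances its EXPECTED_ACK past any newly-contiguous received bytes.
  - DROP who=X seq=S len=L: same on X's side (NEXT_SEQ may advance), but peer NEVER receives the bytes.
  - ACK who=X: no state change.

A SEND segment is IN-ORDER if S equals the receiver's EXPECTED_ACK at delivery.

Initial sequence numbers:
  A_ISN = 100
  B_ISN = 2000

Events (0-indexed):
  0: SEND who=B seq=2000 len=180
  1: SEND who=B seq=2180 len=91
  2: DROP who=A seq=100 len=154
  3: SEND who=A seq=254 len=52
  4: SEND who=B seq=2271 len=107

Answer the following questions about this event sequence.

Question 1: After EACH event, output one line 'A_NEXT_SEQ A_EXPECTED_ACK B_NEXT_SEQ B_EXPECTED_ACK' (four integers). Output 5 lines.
100 2180 2180 100
100 2271 2271 100
254 2271 2271 100
306 2271 2271 100
306 2378 2378 100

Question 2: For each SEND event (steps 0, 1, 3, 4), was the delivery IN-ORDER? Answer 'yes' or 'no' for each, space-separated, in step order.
Answer: yes yes no yes

Derivation:
Step 0: SEND seq=2000 -> in-order
Step 1: SEND seq=2180 -> in-order
Step 3: SEND seq=254 -> out-of-order
Step 4: SEND seq=2271 -> in-order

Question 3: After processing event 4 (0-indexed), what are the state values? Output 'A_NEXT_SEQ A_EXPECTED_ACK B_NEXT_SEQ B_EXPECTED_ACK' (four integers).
After event 0: A_seq=100 A_ack=2180 B_seq=2180 B_ack=100
After event 1: A_seq=100 A_ack=2271 B_seq=2271 B_ack=100
After event 2: A_seq=254 A_ack=2271 B_seq=2271 B_ack=100
After event 3: A_seq=306 A_ack=2271 B_seq=2271 B_ack=100
After event 4: A_seq=306 A_ack=2378 B_seq=2378 B_ack=100

306 2378 2378 100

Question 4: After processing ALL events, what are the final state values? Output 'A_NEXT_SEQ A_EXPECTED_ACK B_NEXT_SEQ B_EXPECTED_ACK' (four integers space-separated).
Answer: 306 2378 2378 100

Derivation:
After event 0: A_seq=100 A_ack=2180 B_seq=2180 B_ack=100
After event 1: A_seq=100 A_ack=2271 B_seq=2271 B_ack=100
After event 2: A_seq=254 A_ack=2271 B_seq=2271 B_ack=100
After event 3: A_seq=306 A_ack=2271 B_seq=2271 B_ack=100
After event 4: A_seq=306 A_ack=2378 B_seq=2378 B_ack=100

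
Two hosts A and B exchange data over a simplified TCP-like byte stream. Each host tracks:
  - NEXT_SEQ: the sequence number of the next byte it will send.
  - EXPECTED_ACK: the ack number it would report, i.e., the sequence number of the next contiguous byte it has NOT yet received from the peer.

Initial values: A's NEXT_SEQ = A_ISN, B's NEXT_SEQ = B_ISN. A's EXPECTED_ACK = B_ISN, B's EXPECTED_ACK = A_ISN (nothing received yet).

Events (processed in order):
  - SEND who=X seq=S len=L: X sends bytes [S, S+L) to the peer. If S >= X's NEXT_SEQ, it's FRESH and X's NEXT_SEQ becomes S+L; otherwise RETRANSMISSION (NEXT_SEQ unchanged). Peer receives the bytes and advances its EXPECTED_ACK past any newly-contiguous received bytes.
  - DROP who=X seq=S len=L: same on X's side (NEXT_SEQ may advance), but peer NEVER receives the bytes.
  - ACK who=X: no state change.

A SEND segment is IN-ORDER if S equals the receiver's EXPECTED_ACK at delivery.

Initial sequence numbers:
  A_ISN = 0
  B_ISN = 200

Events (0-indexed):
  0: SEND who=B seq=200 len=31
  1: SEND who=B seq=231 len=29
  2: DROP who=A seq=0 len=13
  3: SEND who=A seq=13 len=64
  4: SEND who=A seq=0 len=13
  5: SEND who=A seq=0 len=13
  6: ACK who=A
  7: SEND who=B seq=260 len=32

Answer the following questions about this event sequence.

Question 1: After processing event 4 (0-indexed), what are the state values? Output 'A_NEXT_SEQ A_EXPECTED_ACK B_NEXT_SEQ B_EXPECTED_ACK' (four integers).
After event 0: A_seq=0 A_ack=231 B_seq=231 B_ack=0
After event 1: A_seq=0 A_ack=260 B_seq=260 B_ack=0
After event 2: A_seq=13 A_ack=260 B_seq=260 B_ack=0
After event 3: A_seq=77 A_ack=260 B_seq=260 B_ack=0
After event 4: A_seq=77 A_ack=260 B_seq=260 B_ack=77

77 260 260 77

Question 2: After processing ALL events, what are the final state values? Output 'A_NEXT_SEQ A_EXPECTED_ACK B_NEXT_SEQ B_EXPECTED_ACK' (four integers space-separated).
Answer: 77 292 292 77

Derivation:
After event 0: A_seq=0 A_ack=231 B_seq=231 B_ack=0
After event 1: A_seq=0 A_ack=260 B_seq=260 B_ack=0
After event 2: A_seq=13 A_ack=260 B_seq=260 B_ack=0
After event 3: A_seq=77 A_ack=260 B_seq=260 B_ack=0
After event 4: A_seq=77 A_ack=260 B_seq=260 B_ack=77
After event 5: A_seq=77 A_ack=260 B_seq=260 B_ack=77
After event 6: A_seq=77 A_ack=260 B_seq=260 B_ack=77
After event 7: A_seq=77 A_ack=292 B_seq=292 B_ack=77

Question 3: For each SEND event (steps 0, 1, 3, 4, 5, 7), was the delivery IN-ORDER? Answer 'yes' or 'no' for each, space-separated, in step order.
Answer: yes yes no yes no yes

Derivation:
Step 0: SEND seq=200 -> in-order
Step 1: SEND seq=231 -> in-order
Step 3: SEND seq=13 -> out-of-order
Step 4: SEND seq=0 -> in-order
Step 5: SEND seq=0 -> out-of-order
Step 7: SEND seq=260 -> in-order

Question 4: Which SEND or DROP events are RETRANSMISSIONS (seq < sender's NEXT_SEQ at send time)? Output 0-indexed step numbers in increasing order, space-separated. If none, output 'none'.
Step 0: SEND seq=200 -> fresh
Step 1: SEND seq=231 -> fresh
Step 2: DROP seq=0 -> fresh
Step 3: SEND seq=13 -> fresh
Step 4: SEND seq=0 -> retransmit
Step 5: SEND seq=0 -> retransmit
Step 7: SEND seq=260 -> fresh

Answer: 4 5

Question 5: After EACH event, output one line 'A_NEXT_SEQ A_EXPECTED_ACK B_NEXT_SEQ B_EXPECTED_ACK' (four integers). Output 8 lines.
0 231 231 0
0 260 260 0
13 260 260 0
77 260 260 0
77 260 260 77
77 260 260 77
77 260 260 77
77 292 292 77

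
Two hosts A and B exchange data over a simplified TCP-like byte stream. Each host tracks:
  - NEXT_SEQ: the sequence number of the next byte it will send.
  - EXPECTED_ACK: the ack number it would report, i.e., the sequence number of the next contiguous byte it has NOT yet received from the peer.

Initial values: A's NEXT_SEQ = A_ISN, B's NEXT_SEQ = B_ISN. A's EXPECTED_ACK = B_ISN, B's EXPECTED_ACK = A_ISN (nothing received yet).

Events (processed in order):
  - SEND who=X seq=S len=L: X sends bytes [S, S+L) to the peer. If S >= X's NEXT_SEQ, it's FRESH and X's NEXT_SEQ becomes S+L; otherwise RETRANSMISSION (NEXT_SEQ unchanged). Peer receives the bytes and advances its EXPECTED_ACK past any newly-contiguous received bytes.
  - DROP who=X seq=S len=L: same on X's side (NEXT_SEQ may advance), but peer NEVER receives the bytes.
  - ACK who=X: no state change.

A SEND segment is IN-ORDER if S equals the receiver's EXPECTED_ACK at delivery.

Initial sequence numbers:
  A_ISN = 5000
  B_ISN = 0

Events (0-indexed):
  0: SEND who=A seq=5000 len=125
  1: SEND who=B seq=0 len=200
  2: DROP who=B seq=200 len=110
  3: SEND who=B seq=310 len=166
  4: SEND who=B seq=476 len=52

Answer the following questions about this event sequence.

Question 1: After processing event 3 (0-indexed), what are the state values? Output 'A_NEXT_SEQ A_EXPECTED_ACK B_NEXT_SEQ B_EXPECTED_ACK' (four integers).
After event 0: A_seq=5125 A_ack=0 B_seq=0 B_ack=5125
After event 1: A_seq=5125 A_ack=200 B_seq=200 B_ack=5125
After event 2: A_seq=5125 A_ack=200 B_seq=310 B_ack=5125
After event 3: A_seq=5125 A_ack=200 B_seq=476 B_ack=5125

5125 200 476 5125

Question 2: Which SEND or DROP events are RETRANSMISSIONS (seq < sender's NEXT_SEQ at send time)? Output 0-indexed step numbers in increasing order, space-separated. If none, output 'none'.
Step 0: SEND seq=5000 -> fresh
Step 1: SEND seq=0 -> fresh
Step 2: DROP seq=200 -> fresh
Step 3: SEND seq=310 -> fresh
Step 4: SEND seq=476 -> fresh

Answer: none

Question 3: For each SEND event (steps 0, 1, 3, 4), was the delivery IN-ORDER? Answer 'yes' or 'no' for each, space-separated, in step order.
Step 0: SEND seq=5000 -> in-order
Step 1: SEND seq=0 -> in-order
Step 3: SEND seq=310 -> out-of-order
Step 4: SEND seq=476 -> out-of-order

Answer: yes yes no no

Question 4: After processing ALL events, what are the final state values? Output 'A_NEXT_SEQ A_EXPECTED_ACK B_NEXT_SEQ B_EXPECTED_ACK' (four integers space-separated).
After event 0: A_seq=5125 A_ack=0 B_seq=0 B_ack=5125
After event 1: A_seq=5125 A_ack=200 B_seq=200 B_ack=5125
After event 2: A_seq=5125 A_ack=200 B_seq=310 B_ack=5125
After event 3: A_seq=5125 A_ack=200 B_seq=476 B_ack=5125
After event 4: A_seq=5125 A_ack=200 B_seq=528 B_ack=5125

Answer: 5125 200 528 5125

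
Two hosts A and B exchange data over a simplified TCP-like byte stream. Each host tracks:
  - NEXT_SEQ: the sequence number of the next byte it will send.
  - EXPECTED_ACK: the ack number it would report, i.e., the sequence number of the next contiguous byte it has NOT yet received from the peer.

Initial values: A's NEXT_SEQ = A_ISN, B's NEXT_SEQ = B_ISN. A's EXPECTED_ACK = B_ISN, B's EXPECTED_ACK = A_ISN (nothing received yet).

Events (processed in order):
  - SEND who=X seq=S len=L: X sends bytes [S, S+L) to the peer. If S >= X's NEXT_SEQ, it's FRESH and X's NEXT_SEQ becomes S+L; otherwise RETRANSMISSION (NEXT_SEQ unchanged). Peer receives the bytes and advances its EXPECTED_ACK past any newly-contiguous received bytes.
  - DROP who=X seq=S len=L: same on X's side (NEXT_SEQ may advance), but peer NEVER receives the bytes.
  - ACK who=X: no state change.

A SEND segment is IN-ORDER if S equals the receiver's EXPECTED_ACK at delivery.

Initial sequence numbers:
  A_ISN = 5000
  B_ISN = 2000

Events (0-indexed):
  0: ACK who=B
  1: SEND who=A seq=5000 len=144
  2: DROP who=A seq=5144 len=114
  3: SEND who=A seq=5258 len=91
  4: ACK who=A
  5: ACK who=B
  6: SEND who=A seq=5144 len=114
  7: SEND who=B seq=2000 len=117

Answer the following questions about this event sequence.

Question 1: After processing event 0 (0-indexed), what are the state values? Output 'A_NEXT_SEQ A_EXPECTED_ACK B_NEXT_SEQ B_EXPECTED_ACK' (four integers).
After event 0: A_seq=5000 A_ack=2000 B_seq=2000 B_ack=5000

5000 2000 2000 5000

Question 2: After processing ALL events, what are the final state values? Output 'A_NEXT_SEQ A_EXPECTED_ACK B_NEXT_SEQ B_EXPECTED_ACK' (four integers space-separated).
After event 0: A_seq=5000 A_ack=2000 B_seq=2000 B_ack=5000
After event 1: A_seq=5144 A_ack=2000 B_seq=2000 B_ack=5144
After event 2: A_seq=5258 A_ack=2000 B_seq=2000 B_ack=5144
After event 3: A_seq=5349 A_ack=2000 B_seq=2000 B_ack=5144
After event 4: A_seq=5349 A_ack=2000 B_seq=2000 B_ack=5144
After event 5: A_seq=5349 A_ack=2000 B_seq=2000 B_ack=5144
After event 6: A_seq=5349 A_ack=2000 B_seq=2000 B_ack=5349
After event 7: A_seq=5349 A_ack=2117 B_seq=2117 B_ack=5349

Answer: 5349 2117 2117 5349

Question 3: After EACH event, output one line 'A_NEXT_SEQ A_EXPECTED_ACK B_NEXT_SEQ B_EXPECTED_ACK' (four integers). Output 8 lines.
5000 2000 2000 5000
5144 2000 2000 5144
5258 2000 2000 5144
5349 2000 2000 5144
5349 2000 2000 5144
5349 2000 2000 5144
5349 2000 2000 5349
5349 2117 2117 5349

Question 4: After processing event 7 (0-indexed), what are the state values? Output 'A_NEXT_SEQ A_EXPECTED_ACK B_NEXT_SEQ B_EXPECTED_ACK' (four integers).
After event 0: A_seq=5000 A_ack=2000 B_seq=2000 B_ack=5000
After event 1: A_seq=5144 A_ack=2000 B_seq=2000 B_ack=5144
After event 2: A_seq=5258 A_ack=2000 B_seq=2000 B_ack=5144
After event 3: A_seq=5349 A_ack=2000 B_seq=2000 B_ack=5144
After event 4: A_seq=5349 A_ack=2000 B_seq=2000 B_ack=5144
After event 5: A_seq=5349 A_ack=2000 B_seq=2000 B_ack=5144
After event 6: A_seq=5349 A_ack=2000 B_seq=2000 B_ack=5349
After event 7: A_seq=5349 A_ack=2117 B_seq=2117 B_ack=5349

5349 2117 2117 5349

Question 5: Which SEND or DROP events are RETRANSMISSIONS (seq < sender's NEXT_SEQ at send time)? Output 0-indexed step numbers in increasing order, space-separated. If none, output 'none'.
Answer: 6

Derivation:
Step 1: SEND seq=5000 -> fresh
Step 2: DROP seq=5144 -> fresh
Step 3: SEND seq=5258 -> fresh
Step 6: SEND seq=5144 -> retransmit
Step 7: SEND seq=2000 -> fresh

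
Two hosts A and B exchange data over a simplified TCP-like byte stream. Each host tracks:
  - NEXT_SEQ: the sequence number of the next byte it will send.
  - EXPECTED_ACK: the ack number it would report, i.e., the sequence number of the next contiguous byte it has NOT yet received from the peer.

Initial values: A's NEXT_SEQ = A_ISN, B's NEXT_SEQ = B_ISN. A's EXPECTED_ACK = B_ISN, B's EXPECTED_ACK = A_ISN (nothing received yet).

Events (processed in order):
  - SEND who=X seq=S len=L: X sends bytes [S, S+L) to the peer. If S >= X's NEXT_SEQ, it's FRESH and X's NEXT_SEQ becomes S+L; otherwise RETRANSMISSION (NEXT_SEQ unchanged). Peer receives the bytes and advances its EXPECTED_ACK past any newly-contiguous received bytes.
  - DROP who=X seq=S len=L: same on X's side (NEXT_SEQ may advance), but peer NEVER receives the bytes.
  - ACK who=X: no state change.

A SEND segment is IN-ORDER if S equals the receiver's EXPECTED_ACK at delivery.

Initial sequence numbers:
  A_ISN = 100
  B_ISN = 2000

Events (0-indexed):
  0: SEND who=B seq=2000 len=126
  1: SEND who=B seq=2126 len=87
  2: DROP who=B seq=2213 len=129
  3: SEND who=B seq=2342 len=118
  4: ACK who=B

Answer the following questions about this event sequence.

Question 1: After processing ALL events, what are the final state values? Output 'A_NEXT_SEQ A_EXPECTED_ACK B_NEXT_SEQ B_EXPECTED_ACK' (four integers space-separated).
After event 0: A_seq=100 A_ack=2126 B_seq=2126 B_ack=100
After event 1: A_seq=100 A_ack=2213 B_seq=2213 B_ack=100
After event 2: A_seq=100 A_ack=2213 B_seq=2342 B_ack=100
After event 3: A_seq=100 A_ack=2213 B_seq=2460 B_ack=100
After event 4: A_seq=100 A_ack=2213 B_seq=2460 B_ack=100

Answer: 100 2213 2460 100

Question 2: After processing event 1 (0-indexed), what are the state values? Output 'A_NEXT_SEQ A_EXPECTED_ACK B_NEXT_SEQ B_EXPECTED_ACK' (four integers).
After event 0: A_seq=100 A_ack=2126 B_seq=2126 B_ack=100
After event 1: A_seq=100 A_ack=2213 B_seq=2213 B_ack=100

100 2213 2213 100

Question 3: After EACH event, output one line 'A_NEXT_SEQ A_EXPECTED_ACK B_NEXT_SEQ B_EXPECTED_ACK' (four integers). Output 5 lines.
100 2126 2126 100
100 2213 2213 100
100 2213 2342 100
100 2213 2460 100
100 2213 2460 100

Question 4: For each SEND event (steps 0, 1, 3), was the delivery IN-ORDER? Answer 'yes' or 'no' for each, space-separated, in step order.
Answer: yes yes no

Derivation:
Step 0: SEND seq=2000 -> in-order
Step 1: SEND seq=2126 -> in-order
Step 3: SEND seq=2342 -> out-of-order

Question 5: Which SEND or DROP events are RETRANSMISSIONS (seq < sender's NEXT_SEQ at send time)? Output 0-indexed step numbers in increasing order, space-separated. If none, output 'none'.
Answer: none

Derivation:
Step 0: SEND seq=2000 -> fresh
Step 1: SEND seq=2126 -> fresh
Step 2: DROP seq=2213 -> fresh
Step 3: SEND seq=2342 -> fresh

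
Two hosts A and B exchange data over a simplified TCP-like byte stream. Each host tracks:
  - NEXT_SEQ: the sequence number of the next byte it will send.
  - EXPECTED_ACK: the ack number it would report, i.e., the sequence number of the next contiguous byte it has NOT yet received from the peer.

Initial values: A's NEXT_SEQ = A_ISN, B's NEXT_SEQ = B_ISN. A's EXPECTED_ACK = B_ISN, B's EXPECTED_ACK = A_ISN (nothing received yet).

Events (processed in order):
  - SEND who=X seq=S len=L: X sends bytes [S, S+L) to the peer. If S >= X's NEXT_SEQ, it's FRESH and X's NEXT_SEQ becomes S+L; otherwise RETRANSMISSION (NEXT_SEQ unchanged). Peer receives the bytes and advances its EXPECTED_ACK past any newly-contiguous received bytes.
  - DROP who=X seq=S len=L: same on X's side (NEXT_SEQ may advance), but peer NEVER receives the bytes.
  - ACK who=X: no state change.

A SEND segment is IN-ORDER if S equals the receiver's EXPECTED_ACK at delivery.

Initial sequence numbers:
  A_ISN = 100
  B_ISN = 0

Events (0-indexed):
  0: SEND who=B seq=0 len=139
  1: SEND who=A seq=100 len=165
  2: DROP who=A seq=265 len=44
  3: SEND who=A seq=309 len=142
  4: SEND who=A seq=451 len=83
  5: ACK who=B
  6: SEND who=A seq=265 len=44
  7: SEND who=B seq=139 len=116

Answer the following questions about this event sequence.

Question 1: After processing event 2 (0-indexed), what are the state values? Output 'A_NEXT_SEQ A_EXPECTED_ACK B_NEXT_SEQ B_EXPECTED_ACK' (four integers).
After event 0: A_seq=100 A_ack=139 B_seq=139 B_ack=100
After event 1: A_seq=265 A_ack=139 B_seq=139 B_ack=265
After event 2: A_seq=309 A_ack=139 B_seq=139 B_ack=265

309 139 139 265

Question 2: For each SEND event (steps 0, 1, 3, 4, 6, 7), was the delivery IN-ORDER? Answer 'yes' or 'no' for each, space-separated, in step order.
Answer: yes yes no no yes yes

Derivation:
Step 0: SEND seq=0 -> in-order
Step 1: SEND seq=100 -> in-order
Step 3: SEND seq=309 -> out-of-order
Step 4: SEND seq=451 -> out-of-order
Step 6: SEND seq=265 -> in-order
Step 7: SEND seq=139 -> in-order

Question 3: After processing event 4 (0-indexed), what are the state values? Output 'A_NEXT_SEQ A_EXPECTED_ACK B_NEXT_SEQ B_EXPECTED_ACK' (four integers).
After event 0: A_seq=100 A_ack=139 B_seq=139 B_ack=100
After event 1: A_seq=265 A_ack=139 B_seq=139 B_ack=265
After event 2: A_seq=309 A_ack=139 B_seq=139 B_ack=265
After event 3: A_seq=451 A_ack=139 B_seq=139 B_ack=265
After event 4: A_seq=534 A_ack=139 B_seq=139 B_ack=265

534 139 139 265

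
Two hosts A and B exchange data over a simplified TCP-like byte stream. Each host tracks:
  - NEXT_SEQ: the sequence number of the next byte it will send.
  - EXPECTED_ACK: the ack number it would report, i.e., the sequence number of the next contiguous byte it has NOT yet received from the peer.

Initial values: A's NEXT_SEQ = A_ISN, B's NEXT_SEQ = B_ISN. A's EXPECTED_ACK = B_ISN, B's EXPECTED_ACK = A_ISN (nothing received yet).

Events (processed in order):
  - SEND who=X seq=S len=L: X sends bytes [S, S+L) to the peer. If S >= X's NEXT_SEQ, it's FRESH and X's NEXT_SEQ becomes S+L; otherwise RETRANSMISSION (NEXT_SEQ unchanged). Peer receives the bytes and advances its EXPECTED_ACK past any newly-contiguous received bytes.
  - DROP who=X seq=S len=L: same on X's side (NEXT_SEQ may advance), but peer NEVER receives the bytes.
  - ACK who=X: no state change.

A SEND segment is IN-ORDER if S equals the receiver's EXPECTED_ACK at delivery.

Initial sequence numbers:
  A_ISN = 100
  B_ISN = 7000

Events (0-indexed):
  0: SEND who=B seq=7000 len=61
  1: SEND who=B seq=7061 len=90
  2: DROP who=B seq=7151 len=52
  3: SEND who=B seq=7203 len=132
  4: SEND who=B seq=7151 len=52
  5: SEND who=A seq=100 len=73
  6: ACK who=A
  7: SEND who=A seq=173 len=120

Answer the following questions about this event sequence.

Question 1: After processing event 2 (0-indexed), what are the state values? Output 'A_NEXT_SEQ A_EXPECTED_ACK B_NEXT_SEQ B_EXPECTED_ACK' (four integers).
After event 0: A_seq=100 A_ack=7061 B_seq=7061 B_ack=100
After event 1: A_seq=100 A_ack=7151 B_seq=7151 B_ack=100
After event 2: A_seq=100 A_ack=7151 B_seq=7203 B_ack=100

100 7151 7203 100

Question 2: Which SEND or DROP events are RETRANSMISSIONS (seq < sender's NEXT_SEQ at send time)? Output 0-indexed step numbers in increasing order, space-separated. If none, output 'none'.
Answer: 4

Derivation:
Step 0: SEND seq=7000 -> fresh
Step 1: SEND seq=7061 -> fresh
Step 2: DROP seq=7151 -> fresh
Step 3: SEND seq=7203 -> fresh
Step 4: SEND seq=7151 -> retransmit
Step 5: SEND seq=100 -> fresh
Step 7: SEND seq=173 -> fresh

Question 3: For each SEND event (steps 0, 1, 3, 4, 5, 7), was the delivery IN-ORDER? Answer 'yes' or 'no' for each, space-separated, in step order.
Answer: yes yes no yes yes yes

Derivation:
Step 0: SEND seq=7000 -> in-order
Step 1: SEND seq=7061 -> in-order
Step 3: SEND seq=7203 -> out-of-order
Step 4: SEND seq=7151 -> in-order
Step 5: SEND seq=100 -> in-order
Step 7: SEND seq=173 -> in-order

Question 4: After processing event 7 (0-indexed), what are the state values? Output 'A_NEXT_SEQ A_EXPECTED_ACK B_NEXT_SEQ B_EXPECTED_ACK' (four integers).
After event 0: A_seq=100 A_ack=7061 B_seq=7061 B_ack=100
After event 1: A_seq=100 A_ack=7151 B_seq=7151 B_ack=100
After event 2: A_seq=100 A_ack=7151 B_seq=7203 B_ack=100
After event 3: A_seq=100 A_ack=7151 B_seq=7335 B_ack=100
After event 4: A_seq=100 A_ack=7335 B_seq=7335 B_ack=100
After event 5: A_seq=173 A_ack=7335 B_seq=7335 B_ack=173
After event 6: A_seq=173 A_ack=7335 B_seq=7335 B_ack=173
After event 7: A_seq=293 A_ack=7335 B_seq=7335 B_ack=293

293 7335 7335 293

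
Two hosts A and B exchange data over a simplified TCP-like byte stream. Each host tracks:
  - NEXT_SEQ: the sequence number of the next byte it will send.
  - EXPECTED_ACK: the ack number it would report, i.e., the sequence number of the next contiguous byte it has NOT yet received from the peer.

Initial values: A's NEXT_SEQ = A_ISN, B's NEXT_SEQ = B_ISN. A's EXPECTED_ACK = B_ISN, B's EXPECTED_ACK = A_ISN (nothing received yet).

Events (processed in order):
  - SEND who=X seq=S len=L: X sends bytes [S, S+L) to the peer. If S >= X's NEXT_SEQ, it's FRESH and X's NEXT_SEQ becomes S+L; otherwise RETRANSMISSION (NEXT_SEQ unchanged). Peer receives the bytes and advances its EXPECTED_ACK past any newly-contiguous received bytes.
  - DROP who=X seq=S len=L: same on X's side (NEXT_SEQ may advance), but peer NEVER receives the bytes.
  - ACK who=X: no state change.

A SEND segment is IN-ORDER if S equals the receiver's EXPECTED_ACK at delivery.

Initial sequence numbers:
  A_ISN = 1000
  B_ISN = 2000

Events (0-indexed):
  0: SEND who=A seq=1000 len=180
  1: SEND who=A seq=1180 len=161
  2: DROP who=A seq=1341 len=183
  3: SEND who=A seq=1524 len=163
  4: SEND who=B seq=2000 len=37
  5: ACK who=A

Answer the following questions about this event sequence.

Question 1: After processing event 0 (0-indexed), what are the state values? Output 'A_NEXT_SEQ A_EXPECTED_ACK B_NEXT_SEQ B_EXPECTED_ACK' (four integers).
After event 0: A_seq=1180 A_ack=2000 B_seq=2000 B_ack=1180

1180 2000 2000 1180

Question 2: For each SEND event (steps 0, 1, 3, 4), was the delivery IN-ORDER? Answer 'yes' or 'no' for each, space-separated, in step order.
Step 0: SEND seq=1000 -> in-order
Step 1: SEND seq=1180 -> in-order
Step 3: SEND seq=1524 -> out-of-order
Step 4: SEND seq=2000 -> in-order

Answer: yes yes no yes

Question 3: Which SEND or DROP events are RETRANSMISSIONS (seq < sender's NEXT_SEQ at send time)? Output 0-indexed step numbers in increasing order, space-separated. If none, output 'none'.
Answer: none

Derivation:
Step 0: SEND seq=1000 -> fresh
Step 1: SEND seq=1180 -> fresh
Step 2: DROP seq=1341 -> fresh
Step 3: SEND seq=1524 -> fresh
Step 4: SEND seq=2000 -> fresh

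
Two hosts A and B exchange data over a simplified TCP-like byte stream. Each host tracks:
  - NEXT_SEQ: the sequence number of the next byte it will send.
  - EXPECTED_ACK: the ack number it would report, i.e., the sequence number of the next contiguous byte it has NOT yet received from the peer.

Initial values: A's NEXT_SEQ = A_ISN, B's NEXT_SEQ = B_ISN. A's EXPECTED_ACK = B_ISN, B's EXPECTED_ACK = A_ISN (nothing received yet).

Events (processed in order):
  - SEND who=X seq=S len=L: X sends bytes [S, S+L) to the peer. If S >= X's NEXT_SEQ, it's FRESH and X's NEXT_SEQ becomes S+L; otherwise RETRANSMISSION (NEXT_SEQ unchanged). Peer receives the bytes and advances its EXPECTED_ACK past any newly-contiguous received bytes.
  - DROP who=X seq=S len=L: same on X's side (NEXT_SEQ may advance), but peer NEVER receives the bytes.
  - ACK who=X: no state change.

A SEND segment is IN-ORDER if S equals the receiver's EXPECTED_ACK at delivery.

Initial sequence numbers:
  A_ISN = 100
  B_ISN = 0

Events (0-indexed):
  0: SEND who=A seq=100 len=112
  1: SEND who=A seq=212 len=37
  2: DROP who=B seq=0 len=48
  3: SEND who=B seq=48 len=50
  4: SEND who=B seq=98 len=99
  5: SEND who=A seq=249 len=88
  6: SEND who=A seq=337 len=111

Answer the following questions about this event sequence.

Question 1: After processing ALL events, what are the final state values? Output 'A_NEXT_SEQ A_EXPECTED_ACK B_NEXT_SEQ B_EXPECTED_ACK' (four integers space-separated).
After event 0: A_seq=212 A_ack=0 B_seq=0 B_ack=212
After event 1: A_seq=249 A_ack=0 B_seq=0 B_ack=249
After event 2: A_seq=249 A_ack=0 B_seq=48 B_ack=249
After event 3: A_seq=249 A_ack=0 B_seq=98 B_ack=249
After event 4: A_seq=249 A_ack=0 B_seq=197 B_ack=249
After event 5: A_seq=337 A_ack=0 B_seq=197 B_ack=337
After event 6: A_seq=448 A_ack=0 B_seq=197 B_ack=448

Answer: 448 0 197 448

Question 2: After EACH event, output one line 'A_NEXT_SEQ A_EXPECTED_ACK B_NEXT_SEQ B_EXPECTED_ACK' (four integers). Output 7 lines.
212 0 0 212
249 0 0 249
249 0 48 249
249 0 98 249
249 0 197 249
337 0 197 337
448 0 197 448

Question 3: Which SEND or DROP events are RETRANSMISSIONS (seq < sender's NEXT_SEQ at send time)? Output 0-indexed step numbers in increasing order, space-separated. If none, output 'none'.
Step 0: SEND seq=100 -> fresh
Step 1: SEND seq=212 -> fresh
Step 2: DROP seq=0 -> fresh
Step 3: SEND seq=48 -> fresh
Step 4: SEND seq=98 -> fresh
Step 5: SEND seq=249 -> fresh
Step 6: SEND seq=337 -> fresh

Answer: none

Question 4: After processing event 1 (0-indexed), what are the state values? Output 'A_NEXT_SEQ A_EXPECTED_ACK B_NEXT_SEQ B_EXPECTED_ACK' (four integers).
After event 0: A_seq=212 A_ack=0 B_seq=0 B_ack=212
After event 1: A_seq=249 A_ack=0 B_seq=0 B_ack=249

249 0 0 249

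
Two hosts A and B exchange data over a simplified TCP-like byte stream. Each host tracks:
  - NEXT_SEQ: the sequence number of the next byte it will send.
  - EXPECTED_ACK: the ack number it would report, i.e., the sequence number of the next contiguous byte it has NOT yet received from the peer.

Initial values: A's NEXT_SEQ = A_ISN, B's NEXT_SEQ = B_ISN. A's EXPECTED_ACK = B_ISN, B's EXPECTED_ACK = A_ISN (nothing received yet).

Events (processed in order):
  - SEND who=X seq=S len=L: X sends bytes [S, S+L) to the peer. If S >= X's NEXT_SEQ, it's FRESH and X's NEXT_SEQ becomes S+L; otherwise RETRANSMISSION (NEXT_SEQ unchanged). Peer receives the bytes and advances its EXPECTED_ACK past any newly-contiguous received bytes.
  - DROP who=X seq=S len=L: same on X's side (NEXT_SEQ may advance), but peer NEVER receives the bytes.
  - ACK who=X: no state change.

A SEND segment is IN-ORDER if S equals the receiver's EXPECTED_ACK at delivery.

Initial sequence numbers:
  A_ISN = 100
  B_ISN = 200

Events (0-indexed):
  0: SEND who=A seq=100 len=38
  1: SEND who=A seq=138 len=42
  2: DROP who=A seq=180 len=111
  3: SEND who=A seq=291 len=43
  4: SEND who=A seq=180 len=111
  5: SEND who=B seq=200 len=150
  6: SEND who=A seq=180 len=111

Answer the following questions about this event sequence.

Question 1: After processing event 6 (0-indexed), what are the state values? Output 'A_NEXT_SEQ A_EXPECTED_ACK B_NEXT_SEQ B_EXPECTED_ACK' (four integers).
After event 0: A_seq=138 A_ack=200 B_seq=200 B_ack=138
After event 1: A_seq=180 A_ack=200 B_seq=200 B_ack=180
After event 2: A_seq=291 A_ack=200 B_seq=200 B_ack=180
After event 3: A_seq=334 A_ack=200 B_seq=200 B_ack=180
After event 4: A_seq=334 A_ack=200 B_seq=200 B_ack=334
After event 5: A_seq=334 A_ack=350 B_seq=350 B_ack=334
After event 6: A_seq=334 A_ack=350 B_seq=350 B_ack=334

334 350 350 334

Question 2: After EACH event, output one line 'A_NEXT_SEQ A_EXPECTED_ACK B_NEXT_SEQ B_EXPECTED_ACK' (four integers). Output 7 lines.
138 200 200 138
180 200 200 180
291 200 200 180
334 200 200 180
334 200 200 334
334 350 350 334
334 350 350 334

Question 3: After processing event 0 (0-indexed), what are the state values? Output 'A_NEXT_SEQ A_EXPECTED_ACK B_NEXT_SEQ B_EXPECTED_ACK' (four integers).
After event 0: A_seq=138 A_ack=200 B_seq=200 B_ack=138

138 200 200 138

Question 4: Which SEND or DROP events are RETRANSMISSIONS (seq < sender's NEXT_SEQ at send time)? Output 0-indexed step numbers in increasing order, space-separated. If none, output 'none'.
Step 0: SEND seq=100 -> fresh
Step 1: SEND seq=138 -> fresh
Step 2: DROP seq=180 -> fresh
Step 3: SEND seq=291 -> fresh
Step 4: SEND seq=180 -> retransmit
Step 5: SEND seq=200 -> fresh
Step 6: SEND seq=180 -> retransmit

Answer: 4 6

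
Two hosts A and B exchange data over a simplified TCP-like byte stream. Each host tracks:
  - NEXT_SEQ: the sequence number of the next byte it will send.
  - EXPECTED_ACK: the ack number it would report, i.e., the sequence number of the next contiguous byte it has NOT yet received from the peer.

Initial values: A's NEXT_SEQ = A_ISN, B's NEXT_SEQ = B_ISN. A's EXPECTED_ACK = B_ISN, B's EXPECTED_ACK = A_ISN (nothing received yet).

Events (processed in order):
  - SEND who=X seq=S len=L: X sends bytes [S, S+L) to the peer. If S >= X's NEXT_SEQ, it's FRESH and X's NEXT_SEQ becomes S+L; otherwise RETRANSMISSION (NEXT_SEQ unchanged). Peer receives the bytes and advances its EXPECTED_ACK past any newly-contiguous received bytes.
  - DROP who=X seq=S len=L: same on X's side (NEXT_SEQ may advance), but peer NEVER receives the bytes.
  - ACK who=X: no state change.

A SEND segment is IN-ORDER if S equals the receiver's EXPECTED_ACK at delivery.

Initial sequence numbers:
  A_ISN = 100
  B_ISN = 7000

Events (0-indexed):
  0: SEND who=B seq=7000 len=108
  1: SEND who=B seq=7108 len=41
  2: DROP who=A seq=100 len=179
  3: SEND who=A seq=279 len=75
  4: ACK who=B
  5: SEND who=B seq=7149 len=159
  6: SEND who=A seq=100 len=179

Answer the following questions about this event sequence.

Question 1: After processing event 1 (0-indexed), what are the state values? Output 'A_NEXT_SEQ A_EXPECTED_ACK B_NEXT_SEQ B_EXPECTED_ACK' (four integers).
After event 0: A_seq=100 A_ack=7108 B_seq=7108 B_ack=100
After event 1: A_seq=100 A_ack=7149 B_seq=7149 B_ack=100

100 7149 7149 100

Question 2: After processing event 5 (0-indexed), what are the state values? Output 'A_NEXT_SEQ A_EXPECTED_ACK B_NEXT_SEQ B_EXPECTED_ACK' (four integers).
After event 0: A_seq=100 A_ack=7108 B_seq=7108 B_ack=100
After event 1: A_seq=100 A_ack=7149 B_seq=7149 B_ack=100
After event 2: A_seq=279 A_ack=7149 B_seq=7149 B_ack=100
After event 3: A_seq=354 A_ack=7149 B_seq=7149 B_ack=100
After event 4: A_seq=354 A_ack=7149 B_seq=7149 B_ack=100
After event 5: A_seq=354 A_ack=7308 B_seq=7308 B_ack=100

354 7308 7308 100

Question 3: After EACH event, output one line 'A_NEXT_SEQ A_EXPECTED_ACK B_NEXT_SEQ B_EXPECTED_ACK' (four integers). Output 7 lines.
100 7108 7108 100
100 7149 7149 100
279 7149 7149 100
354 7149 7149 100
354 7149 7149 100
354 7308 7308 100
354 7308 7308 354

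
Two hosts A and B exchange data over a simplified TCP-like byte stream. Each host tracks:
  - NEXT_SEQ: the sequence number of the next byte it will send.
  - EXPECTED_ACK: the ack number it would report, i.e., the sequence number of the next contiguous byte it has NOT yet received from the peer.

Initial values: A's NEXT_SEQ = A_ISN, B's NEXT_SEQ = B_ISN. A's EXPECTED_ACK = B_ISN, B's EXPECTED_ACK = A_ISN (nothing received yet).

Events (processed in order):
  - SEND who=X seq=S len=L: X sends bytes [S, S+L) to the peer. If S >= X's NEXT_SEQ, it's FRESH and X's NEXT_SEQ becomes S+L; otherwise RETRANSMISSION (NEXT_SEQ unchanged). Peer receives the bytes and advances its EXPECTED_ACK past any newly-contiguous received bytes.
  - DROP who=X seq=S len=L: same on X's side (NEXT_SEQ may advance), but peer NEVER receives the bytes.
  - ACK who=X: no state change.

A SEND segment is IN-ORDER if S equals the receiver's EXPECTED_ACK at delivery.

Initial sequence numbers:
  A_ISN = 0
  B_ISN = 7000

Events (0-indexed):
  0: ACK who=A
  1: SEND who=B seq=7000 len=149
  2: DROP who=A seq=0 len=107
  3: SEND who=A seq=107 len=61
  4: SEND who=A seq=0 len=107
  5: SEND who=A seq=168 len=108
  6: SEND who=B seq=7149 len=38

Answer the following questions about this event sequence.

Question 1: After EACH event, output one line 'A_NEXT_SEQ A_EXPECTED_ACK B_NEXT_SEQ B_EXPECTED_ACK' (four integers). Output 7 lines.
0 7000 7000 0
0 7149 7149 0
107 7149 7149 0
168 7149 7149 0
168 7149 7149 168
276 7149 7149 276
276 7187 7187 276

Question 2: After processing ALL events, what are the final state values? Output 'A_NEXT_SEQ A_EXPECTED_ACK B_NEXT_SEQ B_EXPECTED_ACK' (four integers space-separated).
After event 0: A_seq=0 A_ack=7000 B_seq=7000 B_ack=0
After event 1: A_seq=0 A_ack=7149 B_seq=7149 B_ack=0
After event 2: A_seq=107 A_ack=7149 B_seq=7149 B_ack=0
After event 3: A_seq=168 A_ack=7149 B_seq=7149 B_ack=0
After event 4: A_seq=168 A_ack=7149 B_seq=7149 B_ack=168
After event 5: A_seq=276 A_ack=7149 B_seq=7149 B_ack=276
After event 6: A_seq=276 A_ack=7187 B_seq=7187 B_ack=276

Answer: 276 7187 7187 276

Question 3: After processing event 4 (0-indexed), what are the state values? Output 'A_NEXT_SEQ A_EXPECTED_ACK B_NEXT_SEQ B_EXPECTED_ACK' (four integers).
After event 0: A_seq=0 A_ack=7000 B_seq=7000 B_ack=0
After event 1: A_seq=0 A_ack=7149 B_seq=7149 B_ack=0
After event 2: A_seq=107 A_ack=7149 B_seq=7149 B_ack=0
After event 3: A_seq=168 A_ack=7149 B_seq=7149 B_ack=0
After event 4: A_seq=168 A_ack=7149 B_seq=7149 B_ack=168

168 7149 7149 168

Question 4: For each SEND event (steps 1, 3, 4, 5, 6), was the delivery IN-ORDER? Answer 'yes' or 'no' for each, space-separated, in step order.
Answer: yes no yes yes yes

Derivation:
Step 1: SEND seq=7000 -> in-order
Step 3: SEND seq=107 -> out-of-order
Step 4: SEND seq=0 -> in-order
Step 5: SEND seq=168 -> in-order
Step 6: SEND seq=7149 -> in-order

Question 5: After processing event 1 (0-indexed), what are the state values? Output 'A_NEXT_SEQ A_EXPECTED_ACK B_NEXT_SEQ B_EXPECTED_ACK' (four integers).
After event 0: A_seq=0 A_ack=7000 B_seq=7000 B_ack=0
After event 1: A_seq=0 A_ack=7149 B_seq=7149 B_ack=0

0 7149 7149 0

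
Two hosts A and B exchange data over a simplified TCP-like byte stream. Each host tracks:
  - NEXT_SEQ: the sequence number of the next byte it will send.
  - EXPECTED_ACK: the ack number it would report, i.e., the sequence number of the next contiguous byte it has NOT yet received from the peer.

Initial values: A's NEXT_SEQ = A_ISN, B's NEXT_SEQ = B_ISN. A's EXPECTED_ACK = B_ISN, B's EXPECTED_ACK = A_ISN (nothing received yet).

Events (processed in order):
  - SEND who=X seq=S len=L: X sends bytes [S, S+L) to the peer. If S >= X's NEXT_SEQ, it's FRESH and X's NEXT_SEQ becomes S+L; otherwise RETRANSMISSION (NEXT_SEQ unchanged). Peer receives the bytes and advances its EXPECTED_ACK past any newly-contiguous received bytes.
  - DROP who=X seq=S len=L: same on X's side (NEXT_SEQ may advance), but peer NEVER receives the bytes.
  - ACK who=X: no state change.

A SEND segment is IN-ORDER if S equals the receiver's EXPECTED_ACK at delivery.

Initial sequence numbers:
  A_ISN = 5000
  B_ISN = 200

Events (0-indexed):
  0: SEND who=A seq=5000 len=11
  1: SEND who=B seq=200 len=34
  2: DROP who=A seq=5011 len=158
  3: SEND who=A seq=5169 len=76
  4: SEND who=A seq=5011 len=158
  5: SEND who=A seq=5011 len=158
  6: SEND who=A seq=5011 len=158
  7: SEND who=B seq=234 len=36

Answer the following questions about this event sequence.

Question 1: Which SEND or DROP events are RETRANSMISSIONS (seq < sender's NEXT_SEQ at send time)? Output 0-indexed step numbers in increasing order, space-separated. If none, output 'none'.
Answer: 4 5 6

Derivation:
Step 0: SEND seq=5000 -> fresh
Step 1: SEND seq=200 -> fresh
Step 2: DROP seq=5011 -> fresh
Step 3: SEND seq=5169 -> fresh
Step 4: SEND seq=5011 -> retransmit
Step 5: SEND seq=5011 -> retransmit
Step 6: SEND seq=5011 -> retransmit
Step 7: SEND seq=234 -> fresh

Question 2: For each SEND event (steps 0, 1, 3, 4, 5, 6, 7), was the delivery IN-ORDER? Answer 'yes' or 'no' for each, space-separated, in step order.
Step 0: SEND seq=5000 -> in-order
Step 1: SEND seq=200 -> in-order
Step 3: SEND seq=5169 -> out-of-order
Step 4: SEND seq=5011 -> in-order
Step 5: SEND seq=5011 -> out-of-order
Step 6: SEND seq=5011 -> out-of-order
Step 7: SEND seq=234 -> in-order

Answer: yes yes no yes no no yes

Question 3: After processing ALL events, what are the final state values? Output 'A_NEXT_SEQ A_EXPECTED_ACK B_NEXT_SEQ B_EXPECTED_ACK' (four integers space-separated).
Answer: 5245 270 270 5245

Derivation:
After event 0: A_seq=5011 A_ack=200 B_seq=200 B_ack=5011
After event 1: A_seq=5011 A_ack=234 B_seq=234 B_ack=5011
After event 2: A_seq=5169 A_ack=234 B_seq=234 B_ack=5011
After event 3: A_seq=5245 A_ack=234 B_seq=234 B_ack=5011
After event 4: A_seq=5245 A_ack=234 B_seq=234 B_ack=5245
After event 5: A_seq=5245 A_ack=234 B_seq=234 B_ack=5245
After event 6: A_seq=5245 A_ack=234 B_seq=234 B_ack=5245
After event 7: A_seq=5245 A_ack=270 B_seq=270 B_ack=5245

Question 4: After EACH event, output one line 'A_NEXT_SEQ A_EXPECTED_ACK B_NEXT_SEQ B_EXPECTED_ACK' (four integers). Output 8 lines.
5011 200 200 5011
5011 234 234 5011
5169 234 234 5011
5245 234 234 5011
5245 234 234 5245
5245 234 234 5245
5245 234 234 5245
5245 270 270 5245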